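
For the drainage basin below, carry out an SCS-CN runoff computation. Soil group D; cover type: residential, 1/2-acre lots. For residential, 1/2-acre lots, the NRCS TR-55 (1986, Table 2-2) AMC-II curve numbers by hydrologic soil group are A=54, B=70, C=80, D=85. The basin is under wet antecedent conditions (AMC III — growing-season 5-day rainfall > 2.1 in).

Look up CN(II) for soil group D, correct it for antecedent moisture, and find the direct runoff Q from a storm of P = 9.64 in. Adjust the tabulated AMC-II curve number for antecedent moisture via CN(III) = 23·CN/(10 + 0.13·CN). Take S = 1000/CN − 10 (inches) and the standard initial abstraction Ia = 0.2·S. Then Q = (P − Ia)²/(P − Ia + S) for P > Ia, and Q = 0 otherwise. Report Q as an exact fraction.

Q = 8599038361/979758025 in ≈ 8.777 in

NRCS table: residential, 1/2-acre lots, soil group D → CN(II) = 85
CN(III) from CN(II)=85: (23·85)/(10 + 0.13·85) = 39100/421 ≈ 92.874
S = 1000/(39100/421) − 10 = 300/391 in ≈ 0.767 in
Ia = 0.2·(300/391) = 60/391 in ≈ 0.153 in
P − Ia = 9.640 − 0.153 = 92731/9775 ≈ 9.487 in (> 0, runoff occurs)
Runoff Q = (P−Ia)²/(P−Ia+S) = (9.487)²/(9.487+0.767) = 8599038361/979758025 ≈ 8.777 in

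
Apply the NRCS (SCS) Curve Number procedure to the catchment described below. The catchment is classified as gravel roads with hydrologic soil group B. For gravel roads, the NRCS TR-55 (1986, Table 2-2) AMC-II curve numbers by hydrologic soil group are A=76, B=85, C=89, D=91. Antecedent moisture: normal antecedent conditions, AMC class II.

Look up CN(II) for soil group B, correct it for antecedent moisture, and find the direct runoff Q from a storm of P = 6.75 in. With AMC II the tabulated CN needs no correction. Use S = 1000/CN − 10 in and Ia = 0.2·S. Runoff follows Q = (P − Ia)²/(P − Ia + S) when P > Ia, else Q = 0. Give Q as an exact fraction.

NRCS table: gravel roads, soil group B → CN(II) = 85
CN(II) = 85; AMC II needs no correction.
S = 1000/85 − 10 = 30/17 in ≈ 1.765 in
Ia = 0.2·(30/17) = 6/17 in ≈ 0.353 in
P − Ia = 6.750 − 0.353 = 435/68 ≈ 6.397 in (> 0, runoff occurs)
Q = (435/68)²/((435/68) + 30/17) = (189225/4624)/(555/68) = 12615/2516 in ≈ 5.014 in

Q = 12615/2516 in ≈ 5.014 in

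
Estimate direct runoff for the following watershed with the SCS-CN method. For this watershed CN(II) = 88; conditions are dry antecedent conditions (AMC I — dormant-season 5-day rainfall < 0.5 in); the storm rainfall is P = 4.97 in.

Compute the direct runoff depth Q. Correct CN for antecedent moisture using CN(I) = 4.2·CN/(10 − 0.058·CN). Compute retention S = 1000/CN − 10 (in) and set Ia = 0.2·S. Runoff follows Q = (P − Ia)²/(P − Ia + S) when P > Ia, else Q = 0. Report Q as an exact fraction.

Q = 1106826361/448671300 in ≈ 2.467 in

Dry (AMC I): CN(I) = 4.2·88/(10 − 0.058·88) = (1848/5)/(612/125) = 3850/51 ≈ 75.490
Retention S: 1000/CN − 10 with CN=75.490 → S = 250/77 ≈ 3.247 in
Ia = 0.2S: 0.2·3.247 = 0.649 in (exactly 50/77)
P − Ia = 4.970 − 0.649 = 33269/7700 ≈ 4.321 in (> 0, runoff occurs)
Runoff Q = (P−Ia)²/(P−Ia+S) = (4.321)²/(4.321+3.247) = 1106826361/448671300 ≈ 2.467 in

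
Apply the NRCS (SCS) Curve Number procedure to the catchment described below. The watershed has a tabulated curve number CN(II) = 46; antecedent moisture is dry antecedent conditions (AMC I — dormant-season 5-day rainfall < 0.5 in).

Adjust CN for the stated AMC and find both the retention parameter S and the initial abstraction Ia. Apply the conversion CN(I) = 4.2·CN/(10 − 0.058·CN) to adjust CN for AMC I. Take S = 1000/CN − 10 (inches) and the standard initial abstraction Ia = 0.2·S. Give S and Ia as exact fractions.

Adjust CN=46 to AMC I: 4.2·46/(10 − 0.058·46) → (966/5) ÷ (1833/250) = 16100/611 ≈ 26.350
S = 1000/(16100/611) − 10 = 4500/161 in ≈ 27.950 in
Ia = 0.2·(4500/161) = 900/161 in ≈ 5.590 in

S = 4500/161 in ≈ 27.950 in; Ia = 900/161 in ≈ 5.590 in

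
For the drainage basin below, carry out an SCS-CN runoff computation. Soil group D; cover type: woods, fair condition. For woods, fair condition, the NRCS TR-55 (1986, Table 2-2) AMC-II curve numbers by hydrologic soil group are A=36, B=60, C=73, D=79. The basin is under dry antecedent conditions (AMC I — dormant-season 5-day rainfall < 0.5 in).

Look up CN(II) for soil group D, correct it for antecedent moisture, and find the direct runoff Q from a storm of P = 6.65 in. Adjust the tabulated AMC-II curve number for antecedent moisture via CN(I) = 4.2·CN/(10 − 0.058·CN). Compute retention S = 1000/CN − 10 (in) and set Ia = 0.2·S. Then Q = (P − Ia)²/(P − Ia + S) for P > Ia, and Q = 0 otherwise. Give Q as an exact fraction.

NRCS table: woods, fair condition, soil group D → CN(II) = 79
CN(I) from CN(II)=79: (4.2·79)/(10 − 0.058·79) = 7900/129 ≈ 61.240
S = 1000/(7900/129) − 10 = 500/79 in ≈ 6.329 in
Initial abstraction Ia = S/5 = (500/79)/5 = 100/79 ≈ 1.266 in
Excess rainfall: 6.650 − 1.266 = 5.384 in; P > Ia so Q > 0
Q = (8507/1580)²/((8507/1580) + 500/79) = (72369049/2496400)/(18507/1580) = 72369049/29241060 in ≈ 2.475 in

Q = 72369049/29241060 in ≈ 2.475 in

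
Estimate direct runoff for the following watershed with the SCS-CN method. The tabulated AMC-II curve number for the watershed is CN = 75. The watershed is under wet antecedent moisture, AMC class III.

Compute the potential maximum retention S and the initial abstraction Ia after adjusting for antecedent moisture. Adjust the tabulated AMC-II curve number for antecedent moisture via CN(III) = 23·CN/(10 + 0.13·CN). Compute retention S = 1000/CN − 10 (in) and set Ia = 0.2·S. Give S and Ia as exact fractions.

CN(III) from CN(II)=75: (23·75)/(10 + 0.13·75) = 6900/79 ≈ 87.342
S = 1000/(6900/79) − 10 = 100/69 in ≈ 1.449 in
Initial abstraction Ia = S/5 = (100/69)/5 = 20/69 ≈ 0.290 in

S = 100/69 in ≈ 1.449 in; Ia = 20/69 in ≈ 0.290 in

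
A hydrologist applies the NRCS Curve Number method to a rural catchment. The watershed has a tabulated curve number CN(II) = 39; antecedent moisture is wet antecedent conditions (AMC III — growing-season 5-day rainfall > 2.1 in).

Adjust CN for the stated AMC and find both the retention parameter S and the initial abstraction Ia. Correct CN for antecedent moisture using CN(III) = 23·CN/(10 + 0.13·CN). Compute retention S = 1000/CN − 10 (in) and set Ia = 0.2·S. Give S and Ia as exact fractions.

S = 6100/897 in ≈ 6.800 in; Ia = 1220/897 in ≈ 1.360 in

Wet (AMC III): CN(III) = 23·39/(10 + 0.13·39) = 897/(1507/100) = 89700/1507 ≈ 59.522
Max retention: S = 1000/(89700/1507) − 10 = 6100/897 in (≈ 6.800 in)
Ia = 0.2·(6100/897) = 1220/897 in ≈ 1.360 in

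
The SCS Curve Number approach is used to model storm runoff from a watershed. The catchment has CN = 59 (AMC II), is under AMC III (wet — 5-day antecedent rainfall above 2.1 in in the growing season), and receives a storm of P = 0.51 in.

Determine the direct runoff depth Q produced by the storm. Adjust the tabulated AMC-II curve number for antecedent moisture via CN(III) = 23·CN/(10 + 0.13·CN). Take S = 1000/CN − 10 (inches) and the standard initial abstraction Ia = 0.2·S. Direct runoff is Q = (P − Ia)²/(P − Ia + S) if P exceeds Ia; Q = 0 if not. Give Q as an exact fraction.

Q = 0 in ≈ 0.000 in

Wet (AMC III): CN(III) = 23·59/(10 + 0.13·59) = 1357/(1767/100) = 135700/1767 ≈ 76.797
Retention S: 1000/CN − 10 with CN=76.797 → S = 4100/1357 ≈ 3.021 in
Ia = 0.2·(4100/1357) = 820/1357 in ≈ 0.604 in
P = 0.510 ≤ Ia = 0.604 in: entire storm abstracted, Q = 0.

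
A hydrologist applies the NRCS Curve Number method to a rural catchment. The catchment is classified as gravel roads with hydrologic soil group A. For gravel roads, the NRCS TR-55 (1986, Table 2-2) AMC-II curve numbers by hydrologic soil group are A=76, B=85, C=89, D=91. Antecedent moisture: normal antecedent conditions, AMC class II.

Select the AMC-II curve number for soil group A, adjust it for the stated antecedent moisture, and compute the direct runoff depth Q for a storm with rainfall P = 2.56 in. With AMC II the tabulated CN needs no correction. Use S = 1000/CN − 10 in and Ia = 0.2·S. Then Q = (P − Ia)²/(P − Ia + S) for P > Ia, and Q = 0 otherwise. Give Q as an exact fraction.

Q = 52441/71725 in ≈ 0.731 in

NRCS table: gravel roads, soil group A → CN(II) = 76
CN(II) = 76; AMC II needs no correction.
Max retention: S = 1000/76 − 10 = 60/19 in (≈ 3.158 in)
Ia = 0.2·(60/19) = 12/19 in ≈ 0.632 in
Excess rainfall: 2.560 − 0.632 = 1.928 in; P > Ia so Q > 0
Q = (916/475)²/((916/475) + 60/19) = (839056/225625)/(2416/475) = 52441/71725 in ≈ 0.731 in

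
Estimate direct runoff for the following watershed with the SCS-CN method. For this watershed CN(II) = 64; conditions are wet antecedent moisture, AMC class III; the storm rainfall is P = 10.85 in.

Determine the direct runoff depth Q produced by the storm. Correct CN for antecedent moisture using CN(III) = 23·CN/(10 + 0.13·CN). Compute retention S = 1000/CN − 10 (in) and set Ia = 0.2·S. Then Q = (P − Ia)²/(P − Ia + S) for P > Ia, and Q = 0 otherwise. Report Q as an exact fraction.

Wet (AMC III): CN(III) = 23·64/(10 + 0.13·64) = 1472/(458/25) = 18400/229 ≈ 80.349
Max retention: S = 1000/(18400/229) − 10 = 225/92 in (≈ 2.446 in)
Initial abstraction Ia = S/5 = (225/92)/5 = 45/92 ≈ 0.489 in
P − Ia = 10.850 − 0.489 = 2383/230 ≈ 10.361 in (> 0, runoff occurs)
Runoff Q = (P−Ia)²/(P−Ia+S) = (10.361)²/(10.361+2.446) = 5678689/677465 ≈ 8.382 in

Q = 5678689/677465 in ≈ 8.382 in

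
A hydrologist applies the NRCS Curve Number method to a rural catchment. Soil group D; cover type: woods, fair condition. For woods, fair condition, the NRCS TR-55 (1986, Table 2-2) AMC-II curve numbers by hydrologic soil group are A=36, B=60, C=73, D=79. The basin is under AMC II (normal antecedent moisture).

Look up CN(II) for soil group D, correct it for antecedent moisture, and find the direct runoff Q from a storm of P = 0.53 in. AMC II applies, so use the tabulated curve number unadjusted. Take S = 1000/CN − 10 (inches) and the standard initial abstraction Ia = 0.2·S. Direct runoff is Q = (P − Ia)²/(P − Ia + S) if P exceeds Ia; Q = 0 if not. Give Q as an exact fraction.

NRCS table: woods, fair condition, soil group D → CN(II) = 79
CN(II) = 79; AMC II needs no correction.
Max retention: S = 1000/79 − 10 = 210/79 in (≈ 2.658 in)
Ia = 0.2·(210/79) = 42/79 in ≈ 0.532 in
P = 0.530 ≤ Ia = 0.532 in: entire storm abstracted, Q = 0.

Q = 0 in ≈ 0.000 in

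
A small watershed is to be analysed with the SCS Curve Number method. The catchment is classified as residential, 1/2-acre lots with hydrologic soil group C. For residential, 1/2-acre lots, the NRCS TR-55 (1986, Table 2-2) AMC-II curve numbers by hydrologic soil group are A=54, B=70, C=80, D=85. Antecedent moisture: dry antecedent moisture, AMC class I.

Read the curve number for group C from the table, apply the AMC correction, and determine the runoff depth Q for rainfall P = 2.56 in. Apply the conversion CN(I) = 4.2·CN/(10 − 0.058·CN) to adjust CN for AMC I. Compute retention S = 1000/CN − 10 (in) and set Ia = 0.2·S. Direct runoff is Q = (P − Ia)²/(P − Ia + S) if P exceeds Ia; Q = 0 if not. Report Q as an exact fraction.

Q = 516961/2018100 in ≈ 0.256 in

NRCS table: residential, 1/2-acre lots, soil group C → CN(II) = 80
Dry (AMC I): CN(I) = 4.2·80/(10 − 0.058·80) = 336/(134/25) = 4200/67 ≈ 62.687
S = 1000/(4200/67) − 10 = 125/21 in ≈ 5.952 in
Ia = 0.2S: 0.2·5.952 = 1.190 in (exactly 25/21)
P − Ia = 2.560 − 1.190 = 719/525 ≈ 1.370 in (> 0, runoff occurs)
Q: (719/525)² ÷ (3844/525) = 516961/2018100 in (≈ 0.256 in)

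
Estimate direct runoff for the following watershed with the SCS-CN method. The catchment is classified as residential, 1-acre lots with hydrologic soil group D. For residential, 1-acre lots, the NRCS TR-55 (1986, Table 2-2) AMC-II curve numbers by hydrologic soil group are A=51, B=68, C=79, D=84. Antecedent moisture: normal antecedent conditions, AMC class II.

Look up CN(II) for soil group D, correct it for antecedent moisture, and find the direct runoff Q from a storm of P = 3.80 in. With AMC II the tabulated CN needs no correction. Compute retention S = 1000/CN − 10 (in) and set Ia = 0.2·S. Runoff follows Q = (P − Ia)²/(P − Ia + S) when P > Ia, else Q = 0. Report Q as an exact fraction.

Q = 128881/58695 in ≈ 2.196 in

NRCS table: residential, 1-acre lots, soil group D → CN(II) = 84
AMC II — tabulated CN = 84 applies directly.
Max retention: S = 1000/84 − 10 = 40/21 in (≈ 1.905 in)
Ia = 0.2S: 0.2·1.905 = 0.381 in (exactly 8/21)
Since P=3.800 > Ia=0.381: effective rainfall P−Ia = 359/105 in
Q: (359/105)² ÷ (559/105) = 128881/58695 in (≈ 2.196 in)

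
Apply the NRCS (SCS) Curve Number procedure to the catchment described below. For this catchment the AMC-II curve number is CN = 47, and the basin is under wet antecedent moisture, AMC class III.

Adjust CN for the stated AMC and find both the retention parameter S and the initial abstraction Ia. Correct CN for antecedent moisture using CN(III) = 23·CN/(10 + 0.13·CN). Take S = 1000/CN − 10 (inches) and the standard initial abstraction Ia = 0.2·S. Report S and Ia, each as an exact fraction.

S = 5300/1081 in ≈ 4.903 in; Ia = 1060/1081 in ≈ 0.981 in

Adjust CN=47 to AMC III: 23·47/(10 + 0.13·47) → 1081 ÷ (1611/100) = 108100/1611 ≈ 67.101
Max retention: S = 1000/(108100/1611) − 10 = 5300/1081 in (≈ 4.903 in)
Initial abstraction Ia = S/5 = (5300/1081)/5 = 1060/1081 ≈ 0.981 in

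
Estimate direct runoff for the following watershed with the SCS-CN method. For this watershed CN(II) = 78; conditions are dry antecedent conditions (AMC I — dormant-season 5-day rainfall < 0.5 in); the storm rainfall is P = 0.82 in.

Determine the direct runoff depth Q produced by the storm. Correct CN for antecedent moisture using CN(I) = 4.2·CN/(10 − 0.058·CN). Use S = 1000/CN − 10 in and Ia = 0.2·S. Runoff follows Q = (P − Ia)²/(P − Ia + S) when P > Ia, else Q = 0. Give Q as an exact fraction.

Q = 0 in ≈ 0.000 in

Adjust CN=78 to AMC I: 4.2·78/(10 − 0.058·78) → (1638/5) ÷ (1369/250) = 81900/1369 ≈ 59.825
Max retention: S = 1000/(81900/1369) − 10 = 5500/819 in (≈ 6.716 in)
Ia = 0.2·(5500/819) = 1100/819 in ≈ 1.343 in
P = 0.820 ≤ Ia = 1.343 in: entire storm abstracted, Q = 0.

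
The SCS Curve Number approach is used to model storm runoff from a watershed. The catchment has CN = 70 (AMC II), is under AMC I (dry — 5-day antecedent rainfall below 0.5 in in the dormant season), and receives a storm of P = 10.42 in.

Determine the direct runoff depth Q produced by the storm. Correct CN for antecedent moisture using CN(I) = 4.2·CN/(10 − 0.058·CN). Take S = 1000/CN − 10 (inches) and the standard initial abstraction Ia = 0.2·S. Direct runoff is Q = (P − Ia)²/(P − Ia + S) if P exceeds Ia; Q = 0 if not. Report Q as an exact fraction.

Q = 421439841/111546050 in ≈ 3.778 in

Dry (AMC I): CN(I) = 4.2·70/(10 − 0.058·70) = 294/(297/50) = 4900/99 ≈ 49.495
Max retention: S = 1000/(4900/99) − 10 = 500/49 in (≈ 10.204 in)
Ia = 0.2S: 0.2·10.204 = 2.041 in (exactly 100/49)
Since P=10.420 > Ia=2.041: effective rainfall P−Ia = 20529/2450 in
Runoff Q = (P−Ia)²/(P−Ia+S) = (8.379)²/(8.379+10.204) = 421439841/111546050 ≈ 3.778 in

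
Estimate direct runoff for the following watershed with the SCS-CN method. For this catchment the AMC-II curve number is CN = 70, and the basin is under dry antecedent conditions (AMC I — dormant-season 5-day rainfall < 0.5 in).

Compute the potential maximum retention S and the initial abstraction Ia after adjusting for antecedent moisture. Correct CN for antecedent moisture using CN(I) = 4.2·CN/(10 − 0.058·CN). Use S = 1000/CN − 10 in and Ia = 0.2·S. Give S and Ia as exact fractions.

Adjust CN=70 to AMC I: 4.2·70/(10 − 0.058·70) → 294 ÷ (297/50) = 4900/99 ≈ 49.495
Max retention: S = 1000/(4900/99) − 10 = 500/49 in (≈ 10.204 in)
Ia = 0.2·(500/49) = 100/49 in ≈ 2.041 in

S = 500/49 in ≈ 10.204 in; Ia = 100/49 in ≈ 2.041 in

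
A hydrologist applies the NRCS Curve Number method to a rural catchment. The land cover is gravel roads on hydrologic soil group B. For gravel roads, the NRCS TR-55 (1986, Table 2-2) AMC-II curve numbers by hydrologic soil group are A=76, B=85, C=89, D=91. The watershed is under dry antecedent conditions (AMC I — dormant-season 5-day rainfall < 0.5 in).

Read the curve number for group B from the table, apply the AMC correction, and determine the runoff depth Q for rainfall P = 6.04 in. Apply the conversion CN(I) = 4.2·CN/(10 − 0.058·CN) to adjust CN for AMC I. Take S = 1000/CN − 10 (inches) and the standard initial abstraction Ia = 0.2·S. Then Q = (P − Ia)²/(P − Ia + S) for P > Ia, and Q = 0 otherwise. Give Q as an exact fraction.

Q = 239289961/83207775 in ≈ 2.876 in

NRCS table: gravel roads, soil group B → CN(II) = 85
CN(I) from CN(II)=85: (4.2·85)/(10 − 0.058·85) = 11900/169 ≈ 70.414
Max retention: S = 1000/(11900/169) − 10 = 500/119 in (≈ 4.202 in)
Ia = 0.2·(500/119) = 100/119 in ≈ 0.840 in
Since P=6.040 > Ia=0.840: effective rainfall P−Ia = 15469/2975 in
Runoff Q = (P−Ia)²/(P−Ia+S) = (5.200)²/(5.200+4.202) = 239289961/83207775 ≈ 2.876 in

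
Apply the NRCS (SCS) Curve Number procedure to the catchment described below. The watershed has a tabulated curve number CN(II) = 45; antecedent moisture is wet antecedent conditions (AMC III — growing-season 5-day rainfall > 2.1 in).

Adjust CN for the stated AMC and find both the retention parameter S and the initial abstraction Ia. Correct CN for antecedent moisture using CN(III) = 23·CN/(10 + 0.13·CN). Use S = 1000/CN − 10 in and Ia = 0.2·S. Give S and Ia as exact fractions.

S = 1100/207 in ≈ 5.314 in; Ia = 220/207 in ≈ 1.063 in

Wet (AMC III): CN(III) = 23·45/(10 + 0.13·45) = 1035/(317/20) = 20700/317 ≈ 65.300
S = 1000/(20700/317) − 10 = 1100/207 in ≈ 5.314 in
Ia = 0.2·(1100/207) = 220/207 in ≈ 1.063 in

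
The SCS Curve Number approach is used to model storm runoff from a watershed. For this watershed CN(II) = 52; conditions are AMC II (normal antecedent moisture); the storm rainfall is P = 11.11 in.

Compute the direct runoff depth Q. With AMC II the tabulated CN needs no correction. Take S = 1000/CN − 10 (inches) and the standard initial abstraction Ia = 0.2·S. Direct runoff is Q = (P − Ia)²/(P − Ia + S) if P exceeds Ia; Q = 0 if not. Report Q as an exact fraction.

Q = 145033849/31255900 in ≈ 4.640 in

CN(II) = 52; AMC II needs no correction.
Max retention: S = 1000/52 − 10 = 120/13 in (≈ 9.231 in)
Initial abstraction Ia = S/5 = (120/13)/5 = 24/13 ≈ 1.846 in
Excess rainfall: 11.110 − 1.846 = 9.264 in; P > Ia so Q > 0
Runoff Q = (P−Ia)²/(P−Ia+S) = (9.264)²/(9.264+9.231) = 145033849/31255900 ≈ 4.640 in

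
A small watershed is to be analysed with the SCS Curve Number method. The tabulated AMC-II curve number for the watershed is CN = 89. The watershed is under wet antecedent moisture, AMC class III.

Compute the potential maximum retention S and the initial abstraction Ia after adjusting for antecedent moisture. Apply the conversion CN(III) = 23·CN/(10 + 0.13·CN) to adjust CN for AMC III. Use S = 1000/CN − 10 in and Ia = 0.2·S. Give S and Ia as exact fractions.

S = 1100/2047 in ≈ 0.537 in; Ia = 220/2047 in ≈ 0.107 in

CN(III) from CN(II)=89: (23·89)/(10 + 0.13·89) = 204700/2157 ≈ 94.900
Retention S: 1000/CN − 10 with CN=94.900 → S = 1100/2047 ≈ 0.537 in
Ia = 0.2S: 0.2·0.537 = 0.107 in (exactly 220/2047)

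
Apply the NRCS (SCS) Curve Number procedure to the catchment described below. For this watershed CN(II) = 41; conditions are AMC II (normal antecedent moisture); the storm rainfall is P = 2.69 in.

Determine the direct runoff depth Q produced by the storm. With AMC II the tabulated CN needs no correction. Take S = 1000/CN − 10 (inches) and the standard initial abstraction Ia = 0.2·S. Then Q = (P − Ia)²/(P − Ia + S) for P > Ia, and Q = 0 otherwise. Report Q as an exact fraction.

AMC II — tabulated CN = 41 applies directly.
S = 1000/41 − 10 = 590/41 in ≈ 14.390 in
Ia = 0.2S: 0.2·14.390 = 2.878 in (exactly 118/41)
P = 2.690 ≤ Ia = 2.878 in: entire storm abstracted, Q = 0.

Q = 0 in ≈ 0.000 in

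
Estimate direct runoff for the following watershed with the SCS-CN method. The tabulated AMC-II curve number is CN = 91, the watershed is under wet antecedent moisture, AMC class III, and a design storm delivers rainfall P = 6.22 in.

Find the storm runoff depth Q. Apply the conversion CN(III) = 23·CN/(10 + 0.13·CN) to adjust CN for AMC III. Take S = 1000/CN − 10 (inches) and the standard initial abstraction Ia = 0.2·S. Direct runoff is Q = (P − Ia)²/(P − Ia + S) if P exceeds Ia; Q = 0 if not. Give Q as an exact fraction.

Q = 412065137929/71886491950 in ≈ 5.732 in

Wet (AMC III): CN(III) = 23·91/(10 + 0.13·91) = 2093/(2183/100) = 209300/2183 ≈ 95.877
Max retention: S = 1000/(209300/2183) − 10 = 900/2093 in (≈ 0.430 in)
Initial abstraction Ia = S/5 = (900/2093)/5 = 180/2093 ≈ 0.086 in
Excess rainfall: 6.220 − 0.086 = 6.134 in; P > Ia so Q > 0
Q: (641923/104650)² ÷ (686923/104650) = 412065137929/71886491950 in (≈ 5.732 in)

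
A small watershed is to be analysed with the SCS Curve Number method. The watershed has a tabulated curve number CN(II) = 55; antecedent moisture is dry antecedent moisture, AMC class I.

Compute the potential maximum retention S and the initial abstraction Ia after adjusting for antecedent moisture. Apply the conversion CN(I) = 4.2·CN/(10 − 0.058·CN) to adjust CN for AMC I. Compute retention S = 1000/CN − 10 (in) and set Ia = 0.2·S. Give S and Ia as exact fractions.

S = 1500/77 in ≈ 19.481 in; Ia = 300/77 in ≈ 3.896 in

Adjust CN=55 to AMC I: 4.2·55/(10 − 0.058·55) → 231 ÷ (681/100) = 7700/227 ≈ 33.921
S = 1000/(7700/227) − 10 = 1500/77 in ≈ 19.481 in
Initial abstraction Ia = S/5 = (1500/77)/5 = 300/77 ≈ 3.896 in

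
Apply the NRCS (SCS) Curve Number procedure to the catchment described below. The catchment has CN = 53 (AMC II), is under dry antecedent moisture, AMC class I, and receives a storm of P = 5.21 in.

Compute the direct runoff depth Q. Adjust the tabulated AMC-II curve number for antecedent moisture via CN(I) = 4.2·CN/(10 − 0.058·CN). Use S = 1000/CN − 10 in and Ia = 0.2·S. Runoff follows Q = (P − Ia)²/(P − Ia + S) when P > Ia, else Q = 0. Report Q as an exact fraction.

Adjust CN=53 to AMC I: 4.2·53/(10 − 0.058·53) → (1113/5) ÷ (3463/500) = 111300/3463 ≈ 32.140
S = 1000/(111300/3463) − 10 = 23500/1113 in ≈ 21.114 in
Ia = 0.2·(23500/1113) = 4700/1113 in ≈ 4.223 in
Since P=5.210 > Ia=4.223: effective rainfall P−Ia = 109873/111300 in
Runoff Q = (P−Ia)²/(P−Ia+S) = (0.987)²/(0.987+21.114) = 12072076129/273783864900 ≈ 0.044 in

Q = 12072076129/273783864900 in ≈ 0.044 in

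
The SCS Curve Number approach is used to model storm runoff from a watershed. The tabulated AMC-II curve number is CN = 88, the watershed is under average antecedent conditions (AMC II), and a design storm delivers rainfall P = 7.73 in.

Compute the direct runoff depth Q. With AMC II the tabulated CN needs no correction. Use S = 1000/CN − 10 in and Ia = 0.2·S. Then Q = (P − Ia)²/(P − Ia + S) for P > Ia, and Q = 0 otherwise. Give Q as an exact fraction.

Q = 67289209/10673300 in ≈ 6.304 in

Average conditions: CN = 88 (no AMC adjustment).
Retention S: 1000/CN − 10 with CN=88.000 → S = 15/11 ≈ 1.364 in
Ia = 0.2·(15/11) = 3/11 in ≈ 0.273 in
Excess rainfall: 7.730 − 0.273 = 7.457 in; P > Ia so Q > 0
Q: (8203/1100)² ÷ (9703/1100) = 67289209/10673300 in (≈ 6.304 in)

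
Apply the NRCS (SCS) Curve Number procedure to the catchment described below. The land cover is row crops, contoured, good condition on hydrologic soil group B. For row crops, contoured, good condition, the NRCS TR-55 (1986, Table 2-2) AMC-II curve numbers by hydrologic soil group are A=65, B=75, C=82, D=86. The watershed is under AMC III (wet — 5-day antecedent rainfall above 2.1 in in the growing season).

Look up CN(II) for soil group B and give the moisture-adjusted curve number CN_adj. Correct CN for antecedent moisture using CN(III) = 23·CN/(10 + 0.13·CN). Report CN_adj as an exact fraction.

NRCS table: row crops, contoured, good condition, soil group B → CN(II) = 75
Adjust CN=75 to AMC III: 23·75/(10 + 0.13·75) → 1725 ÷ (79/4) = 6900/79 ≈ 87.342

CN_adj = 6900/79 ≈ 87.342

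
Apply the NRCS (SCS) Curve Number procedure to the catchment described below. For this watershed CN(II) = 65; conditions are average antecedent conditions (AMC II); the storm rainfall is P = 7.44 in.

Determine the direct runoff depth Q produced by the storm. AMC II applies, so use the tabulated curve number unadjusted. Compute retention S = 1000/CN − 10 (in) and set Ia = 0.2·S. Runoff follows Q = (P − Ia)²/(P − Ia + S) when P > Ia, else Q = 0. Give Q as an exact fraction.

AMC II — tabulated CN = 65 applies directly.
Retention S: 1000/CN − 10 with CN=65.000 → S = 70/13 ≈ 5.385 in
Ia = 0.2S: 0.2·5.385 = 1.077 in (exactly 14/13)
Excess rainfall: 7.440 − 1.077 = 6.363 in; P > Ia so Q > 0
Runoff Q = (P−Ia)²/(P−Ia+S) = (6.363)²/(6.363+5.385) = 2138312/620425 ≈ 3.447 in

Q = 2138312/620425 in ≈ 3.447 in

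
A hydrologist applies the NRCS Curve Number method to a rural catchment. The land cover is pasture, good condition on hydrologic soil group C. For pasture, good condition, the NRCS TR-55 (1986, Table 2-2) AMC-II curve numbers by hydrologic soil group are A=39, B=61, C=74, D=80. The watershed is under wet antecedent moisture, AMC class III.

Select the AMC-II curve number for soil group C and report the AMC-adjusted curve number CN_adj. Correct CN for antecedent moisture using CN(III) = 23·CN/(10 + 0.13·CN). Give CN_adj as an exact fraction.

CN_adj = 85100/981 ≈ 86.748

NRCS table: pasture, good condition, soil group C → CN(II) = 74
Adjust CN=74 to AMC III: 23·74/(10 + 0.13·74) → 1702 ÷ (981/50) = 85100/981 ≈ 86.748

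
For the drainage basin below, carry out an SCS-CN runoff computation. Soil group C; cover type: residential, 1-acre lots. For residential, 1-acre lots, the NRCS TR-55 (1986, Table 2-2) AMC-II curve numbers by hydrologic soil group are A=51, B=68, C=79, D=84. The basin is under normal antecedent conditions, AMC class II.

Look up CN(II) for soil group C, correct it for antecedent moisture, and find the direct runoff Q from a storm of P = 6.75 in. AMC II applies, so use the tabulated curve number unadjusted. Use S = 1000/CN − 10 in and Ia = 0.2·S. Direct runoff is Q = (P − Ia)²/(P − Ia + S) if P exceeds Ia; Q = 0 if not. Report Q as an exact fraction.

Q = 257415/59092 in ≈ 4.356 in

NRCS table: residential, 1-acre lots, soil group C → CN(II) = 79
Average conditions: CN = 79 (no AMC adjustment).
S = 1000/79 − 10 = 210/79 in ≈ 2.658 in
Ia = 0.2·(210/79) = 42/79 in ≈ 0.532 in
P − Ia = 6.750 − 0.532 = 1965/316 ≈ 6.218 in (> 0, runoff occurs)
Runoff Q = (P−Ia)²/(P−Ia+S) = (6.218)²/(6.218+2.658) = 257415/59092 ≈ 4.356 in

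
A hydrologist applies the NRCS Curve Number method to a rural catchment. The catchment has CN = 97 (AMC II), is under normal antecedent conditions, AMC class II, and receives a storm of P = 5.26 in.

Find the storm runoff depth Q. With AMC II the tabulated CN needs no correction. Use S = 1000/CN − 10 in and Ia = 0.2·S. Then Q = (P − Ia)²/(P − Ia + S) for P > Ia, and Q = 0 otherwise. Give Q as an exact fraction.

Q = 635594521/129548350 in ≈ 4.906 in

Average conditions: CN = 97 (no AMC adjustment).
S = 1000/97 − 10 = 30/97 in ≈ 0.309 in
Ia = 0.2·(30/97) = 6/97 in ≈ 0.062 in
P − Ia = 5.260 − 0.062 = 25211/4850 ≈ 5.198 in (> 0, runoff occurs)
Q = (25211/4850)²/((25211/4850) + 30/97) = (635594521/23522500)/(26711/4850) = 635594521/129548350 in ≈ 4.906 in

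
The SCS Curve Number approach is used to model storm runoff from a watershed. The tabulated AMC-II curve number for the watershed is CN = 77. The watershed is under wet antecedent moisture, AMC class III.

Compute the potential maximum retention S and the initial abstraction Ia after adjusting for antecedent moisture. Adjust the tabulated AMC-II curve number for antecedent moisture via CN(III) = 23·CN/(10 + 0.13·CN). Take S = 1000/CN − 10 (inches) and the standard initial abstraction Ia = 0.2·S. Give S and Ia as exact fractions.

S = 100/77 in ≈ 1.299 in; Ia = 20/77 in ≈ 0.260 in

Wet (AMC III): CN(III) = 23·77/(10 + 0.13·77) = 1771/(2001/100) = 7700/87 ≈ 88.506
S = 1000/(7700/87) − 10 = 100/77 in ≈ 1.299 in
Ia = 0.2S: 0.2·1.299 = 0.260 in (exactly 20/77)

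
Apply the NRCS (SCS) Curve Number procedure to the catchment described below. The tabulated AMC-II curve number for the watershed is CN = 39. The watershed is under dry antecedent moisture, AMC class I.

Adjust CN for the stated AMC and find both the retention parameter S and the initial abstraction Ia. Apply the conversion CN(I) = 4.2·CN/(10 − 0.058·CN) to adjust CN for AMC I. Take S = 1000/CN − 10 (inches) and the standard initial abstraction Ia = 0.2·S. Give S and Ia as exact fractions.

Adjust CN=39 to AMC I: 4.2·39/(10 − 0.058·39) → (819/5) ÷ (3869/500) = 81900/3869 ≈ 21.168
S = 1000/(81900/3869) − 10 = 30500/819 in ≈ 37.241 in
Ia = 0.2S: 0.2·37.241 = 7.448 in (exactly 6100/819)

S = 30500/819 in ≈ 37.241 in; Ia = 6100/819 in ≈ 7.448 in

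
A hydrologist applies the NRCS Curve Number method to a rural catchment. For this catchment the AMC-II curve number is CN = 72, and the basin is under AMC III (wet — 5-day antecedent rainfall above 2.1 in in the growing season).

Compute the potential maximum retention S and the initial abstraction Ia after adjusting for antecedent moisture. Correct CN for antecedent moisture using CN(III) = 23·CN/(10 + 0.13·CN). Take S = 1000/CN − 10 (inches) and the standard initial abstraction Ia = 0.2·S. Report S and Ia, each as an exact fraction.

Adjust CN=72 to AMC III: 23·72/(10 + 0.13·72) → 1656 ÷ (484/25) = 10350/121 ≈ 85.537
S = 1000/(10350/121) − 10 = 350/207 in ≈ 1.691 in
Ia = 0.2·(350/207) = 70/207 in ≈ 0.338 in

S = 350/207 in ≈ 1.691 in; Ia = 70/207 in ≈ 0.338 in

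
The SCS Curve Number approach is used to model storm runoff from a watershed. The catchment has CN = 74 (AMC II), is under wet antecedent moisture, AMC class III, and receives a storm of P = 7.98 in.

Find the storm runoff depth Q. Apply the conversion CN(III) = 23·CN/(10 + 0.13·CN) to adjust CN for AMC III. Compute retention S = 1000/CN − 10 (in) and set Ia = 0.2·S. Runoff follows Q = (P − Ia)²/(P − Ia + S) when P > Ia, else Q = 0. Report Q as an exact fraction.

Wet (AMC III): CN(III) = 23·74/(10 + 0.13·74) = 1702/(981/50) = 85100/981 ≈ 86.748
S = 1000/(85100/981) − 10 = 1300/851 in ≈ 1.528 in
Initial abstraction Ia = S/5 = (1300/851)/5 = 260/851 ≈ 0.306 in
Excess rainfall: 7.980 − 0.306 = 7.674 in; P > Ia so Q > 0
Runoff Q = (P−Ia)²/(P−Ia+S) = (7.674)²/(7.674+1.528) = 106634249401/16660409950 ≈ 6.400 in

Q = 106634249401/16660409950 in ≈ 6.400 in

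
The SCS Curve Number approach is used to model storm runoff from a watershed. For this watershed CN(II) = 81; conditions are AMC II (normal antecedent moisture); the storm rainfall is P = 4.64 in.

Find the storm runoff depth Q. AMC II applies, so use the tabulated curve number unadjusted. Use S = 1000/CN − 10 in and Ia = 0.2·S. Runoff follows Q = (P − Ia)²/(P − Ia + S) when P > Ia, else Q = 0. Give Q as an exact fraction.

AMC II — tabulated CN = 81 applies directly.
S = 1000/81 − 10 = 190/81 in ≈ 2.346 in
Initial abstraction Ia = S/5 = (190/81)/5 = 38/81 ≈ 0.469 in
Excess rainfall: 4.640 − 0.469 = 4.171 in; P > Ia so Q > 0
Runoff Q = (P−Ia)²/(P−Ia+S) = (4.171)²/(4.171+2.346) = 17833729/6680475 ≈ 2.670 in

Q = 17833729/6680475 in ≈ 2.670 in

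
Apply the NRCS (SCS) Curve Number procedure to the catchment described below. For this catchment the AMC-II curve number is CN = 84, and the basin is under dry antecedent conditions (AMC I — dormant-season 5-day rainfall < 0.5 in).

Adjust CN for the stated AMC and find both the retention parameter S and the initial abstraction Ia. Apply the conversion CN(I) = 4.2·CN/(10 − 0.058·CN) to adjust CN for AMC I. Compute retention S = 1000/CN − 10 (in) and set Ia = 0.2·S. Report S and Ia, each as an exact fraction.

CN(I) from CN(II)=84: (4.2·84)/(10 − 0.058·84) = 44100/641 ≈ 68.799
S = 1000/(44100/641) − 10 = 2000/441 in ≈ 4.535 in
Ia = 0.2S: 0.2·4.535 = 0.907 in (exactly 400/441)

S = 2000/441 in ≈ 4.535 in; Ia = 400/441 in ≈ 0.907 in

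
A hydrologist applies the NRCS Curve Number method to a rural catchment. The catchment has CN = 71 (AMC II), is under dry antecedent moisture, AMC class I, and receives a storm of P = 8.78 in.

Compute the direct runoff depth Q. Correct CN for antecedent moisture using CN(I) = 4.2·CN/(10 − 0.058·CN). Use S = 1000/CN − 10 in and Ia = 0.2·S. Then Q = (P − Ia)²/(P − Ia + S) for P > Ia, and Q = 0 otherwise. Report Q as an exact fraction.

Adjust CN=71 to AMC I: 4.2·71/(10 − 0.058·71) → (1491/5) ÷ (2941/500) = 149100/2941 ≈ 50.697
Retention S: 1000/CN − 10 with CN=50.697 → S = 14500/1491 ≈ 9.725 in
Ia = 0.2·(14500/1491) = 2900/1491 in ≈ 1.945 in
P − Ia = 8.780 − 1.945 = 509549/74550 ≈ 6.835 in (> 0, runoff occurs)
Q = (509549/74550)²/((509549/74550) + 14500/1491) = (259640183401/5557702500)/(1234549/74550) = 259640183401/92035627950 in ≈ 2.821 in

Q = 259640183401/92035627950 in ≈ 2.821 in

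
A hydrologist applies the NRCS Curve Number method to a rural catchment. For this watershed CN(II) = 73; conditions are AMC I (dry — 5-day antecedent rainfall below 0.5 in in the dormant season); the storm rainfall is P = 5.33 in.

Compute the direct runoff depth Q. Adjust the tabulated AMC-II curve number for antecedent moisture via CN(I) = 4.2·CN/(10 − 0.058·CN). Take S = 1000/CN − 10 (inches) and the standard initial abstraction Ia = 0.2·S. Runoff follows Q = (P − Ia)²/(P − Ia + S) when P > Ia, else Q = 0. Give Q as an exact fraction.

Q = 33256263769/32313749300 in ≈ 1.029 in

Adjust CN=73 to AMC I: 4.2·73/(10 − 0.058·73) → (1533/5) ÷ (2883/500) = 51100/961 ≈ 53.174
Retention S: 1000/CN − 10 with CN=53.174 → S = 4500/511 ≈ 8.806 in
Ia = 0.2S: 0.2·8.806 = 1.761 in (exactly 900/511)
Since P=5.330 > Ia=1.761: effective rainfall P−Ia = 182363/51100 in
Runoff Q = (P−Ia)²/(P−Ia+S) = (3.569)²/(3.569+8.806) = 33256263769/32313749300 ≈ 1.029 in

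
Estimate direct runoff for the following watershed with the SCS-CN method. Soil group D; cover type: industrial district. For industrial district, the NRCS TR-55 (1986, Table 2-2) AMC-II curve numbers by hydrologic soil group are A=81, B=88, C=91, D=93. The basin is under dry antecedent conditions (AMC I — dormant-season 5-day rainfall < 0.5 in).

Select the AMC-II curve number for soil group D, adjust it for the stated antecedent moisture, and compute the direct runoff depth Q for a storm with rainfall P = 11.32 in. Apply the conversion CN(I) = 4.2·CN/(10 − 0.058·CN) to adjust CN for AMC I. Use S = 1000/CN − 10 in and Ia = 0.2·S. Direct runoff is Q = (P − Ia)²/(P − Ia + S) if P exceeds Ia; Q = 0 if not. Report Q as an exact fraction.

NRCS table: industrial district, soil group D → CN(II) = 93
Adjust CN=93 to AMC I: 4.2·93/(10 − 0.058·93) → (1953/5) ÷ (2303/500) = 27900/329 ≈ 84.802
Max retention: S = 1000/(27900/329) − 10 = 500/279 in (≈ 1.792 in)
Ia = 0.2·(500/279) = 100/279 in ≈ 0.358 in
P − Ia = 11.320 − 0.358 = 76457/6975 ≈ 10.962 in (> 0, runoff occurs)
Q = (76457/6975)²/((76457/6975) + 500/279) = (5845672849/48650625)/(88957/6975) = 5845672849/620475075 in ≈ 9.421 in

Q = 5845672849/620475075 in ≈ 9.421 in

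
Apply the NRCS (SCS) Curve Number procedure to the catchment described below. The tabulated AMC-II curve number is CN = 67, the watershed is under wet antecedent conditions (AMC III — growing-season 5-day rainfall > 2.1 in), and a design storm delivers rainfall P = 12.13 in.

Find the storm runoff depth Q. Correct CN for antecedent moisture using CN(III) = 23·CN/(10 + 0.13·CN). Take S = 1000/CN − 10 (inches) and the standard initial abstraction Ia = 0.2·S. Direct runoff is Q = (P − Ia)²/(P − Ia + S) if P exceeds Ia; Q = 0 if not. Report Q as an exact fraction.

Q = 3251649252289/328731205300 in ≈ 9.892 in

Wet (AMC III): CN(III) = 23·67/(10 + 0.13·67) = 1541/(1871/100) = 154100/1871 ≈ 82.362
Retention S: 1000/CN − 10 with CN=82.362 → S = 3300/1541 ≈ 2.141 in
Ia = 0.2S: 0.2·2.141 = 0.428 in (exactly 660/1541)
Excess rainfall: 12.130 − 0.428 = 11.702 in; P > Ia so Q > 0
Q: (1803233/154100)² ÷ (2133233/154100) = 3251649252289/328731205300 in (≈ 9.892 in)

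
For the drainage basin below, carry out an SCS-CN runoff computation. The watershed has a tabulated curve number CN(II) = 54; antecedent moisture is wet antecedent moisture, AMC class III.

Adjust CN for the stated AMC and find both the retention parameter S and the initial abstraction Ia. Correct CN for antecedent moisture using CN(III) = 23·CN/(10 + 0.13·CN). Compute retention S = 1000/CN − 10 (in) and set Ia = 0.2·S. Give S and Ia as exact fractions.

Wet (AMC III): CN(III) = 23·54/(10 + 0.13·54) = 1242/(851/50) = 2700/37 ≈ 72.973
S = 1000/(2700/37) − 10 = 100/27 in ≈ 3.704 in
Initial abstraction Ia = S/5 = (100/27)/5 = 20/27 ≈ 0.741 in

S = 100/27 in ≈ 3.704 in; Ia = 20/27 in ≈ 0.741 in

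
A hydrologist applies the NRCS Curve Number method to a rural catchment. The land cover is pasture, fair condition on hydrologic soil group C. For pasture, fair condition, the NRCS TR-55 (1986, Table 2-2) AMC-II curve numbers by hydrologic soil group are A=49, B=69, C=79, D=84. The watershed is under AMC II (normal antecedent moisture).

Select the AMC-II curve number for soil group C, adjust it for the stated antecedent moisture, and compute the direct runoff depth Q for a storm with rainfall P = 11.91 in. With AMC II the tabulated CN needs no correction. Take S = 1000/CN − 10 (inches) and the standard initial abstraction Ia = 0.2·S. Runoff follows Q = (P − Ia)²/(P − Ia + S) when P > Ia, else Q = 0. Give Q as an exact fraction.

Q = 897781369/97335900 in ≈ 9.224 in

NRCS table: pasture, fair condition, soil group C → CN(II) = 79
CN(II) = 79; AMC II needs no correction.
S = 1000/79 − 10 = 210/79 in ≈ 2.658 in
Initial abstraction Ia = S/5 = (210/79)/5 = 42/79 ≈ 0.532 in
Excess rainfall: 11.910 − 0.532 = 11.378 in; P > Ia so Q > 0
Q: (89889/7900)² ÷ (110889/7900) = 897781369/97335900 in (≈ 9.224 in)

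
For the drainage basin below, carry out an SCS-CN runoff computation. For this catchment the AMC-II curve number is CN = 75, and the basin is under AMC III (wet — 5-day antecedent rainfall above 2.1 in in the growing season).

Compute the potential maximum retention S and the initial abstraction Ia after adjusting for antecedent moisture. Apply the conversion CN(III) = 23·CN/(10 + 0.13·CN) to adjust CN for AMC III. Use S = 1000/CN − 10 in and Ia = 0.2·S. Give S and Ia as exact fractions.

Wet (AMC III): CN(III) = 23·75/(10 + 0.13·75) = 1725/(79/4) = 6900/79 ≈ 87.342
S = 1000/(6900/79) − 10 = 100/69 in ≈ 1.449 in
Ia = 0.2·(100/69) = 20/69 in ≈ 0.290 in

S = 100/69 in ≈ 1.449 in; Ia = 20/69 in ≈ 0.290 in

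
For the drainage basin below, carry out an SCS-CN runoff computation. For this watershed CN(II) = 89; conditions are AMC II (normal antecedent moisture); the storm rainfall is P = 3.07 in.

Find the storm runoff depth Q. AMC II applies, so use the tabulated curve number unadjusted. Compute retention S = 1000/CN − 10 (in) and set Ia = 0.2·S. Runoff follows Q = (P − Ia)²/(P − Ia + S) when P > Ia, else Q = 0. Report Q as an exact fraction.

Average conditions: CN = 89 (no AMC adjustment).
S = 1000/89 − 10 = 110/89 in ≈ 1.236 in
Ia = 0.2S: 0.2·1.236 = 0.247 in (exactly 22/89)
Since P=3.070 > Ia=0.247: effective rainfall P−Ia = 25123/8900 in
Q = (25123/8900)²/((25123/8900) + 110/89) = (631165129/79210000)/(36123/8900) = 631165129/321494700 in ≈ 1.963 in

Q = 631165129/321494700 in ≈ 1.963 in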